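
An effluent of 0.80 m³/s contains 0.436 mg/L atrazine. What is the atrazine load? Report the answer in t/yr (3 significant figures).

Mass flux = Q·C = 0.8 m³/s × 0.436 g/m³ = 0.3488 g/s.
= 0.3488 g/s × 31.56 = 11.01 t/yr.

11.0 t/yr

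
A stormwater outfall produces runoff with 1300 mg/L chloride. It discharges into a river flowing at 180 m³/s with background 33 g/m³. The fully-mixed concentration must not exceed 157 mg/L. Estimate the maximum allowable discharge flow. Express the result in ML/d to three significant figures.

Mass balance at complete mixing: C_std·(Q_w + Q_r) = Q_w·C_e + Q_r·C_b.
Rearranging, Q_w = Q_r·(C_std − C_b)/(C_e − C_std) = 180·(157 − 33) / (1300 − 157) = 19.53 m³/s.
= 1687 ML/d.

1690 ML/d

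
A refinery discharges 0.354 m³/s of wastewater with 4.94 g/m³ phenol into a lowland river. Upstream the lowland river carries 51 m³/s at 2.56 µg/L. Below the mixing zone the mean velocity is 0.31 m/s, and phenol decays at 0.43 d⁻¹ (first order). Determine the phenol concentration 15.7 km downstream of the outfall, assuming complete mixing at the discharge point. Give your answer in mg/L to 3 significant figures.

0.0284 mg/L

2.56 µg/L = 0.00256 mg/L.
After complete mixing, C₀ = (0.354·4.94 + 51·0.00256) / 51.35 = 0.0366 mg/L.
Travel time t = 1.57e+04 m / 0.31 m/s = 5.065e+04 s = 0.5862 d.
C = 0.0366·exp(−0.43·0.5862) = 0.0366·0.7772 = 0.02844 mg/L.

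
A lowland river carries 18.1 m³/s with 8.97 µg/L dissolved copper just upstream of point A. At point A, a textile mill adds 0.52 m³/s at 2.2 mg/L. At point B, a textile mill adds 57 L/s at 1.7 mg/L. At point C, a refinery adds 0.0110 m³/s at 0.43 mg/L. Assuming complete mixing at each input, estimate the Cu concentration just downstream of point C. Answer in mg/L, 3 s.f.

0.0753 mg/L

8.97 µg/L = 0.00897 mg/L.
After input A: C = (18.1·0.00897 + 0.52·2.2) / 18.62 = 0.07016 mg/L.
57 L/s = 0.057 m³/s.
After input B: C = (18.62·0.07016 + 0.057·1.7) / 18.68 = 0.07513 mg/L.
After input C: C = (18.68·0.07513 + 0.011·0.43) / 18.69 = 0.07534 mg/L.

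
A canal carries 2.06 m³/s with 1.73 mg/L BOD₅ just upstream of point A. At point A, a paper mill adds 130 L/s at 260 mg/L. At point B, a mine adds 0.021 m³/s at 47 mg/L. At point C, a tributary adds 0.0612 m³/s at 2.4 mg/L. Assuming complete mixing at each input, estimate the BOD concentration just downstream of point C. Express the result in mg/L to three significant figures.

16.9 mg/L

130 L/s = 0.13 m³/s.
After input A: C = (2.06·1.73 + 0.13·260) / 2.19 = 17.06 mg/L.
After input B: C = (2.19·17.06 + 0.021·47) / 2.211 = 17.35 mg/L.
After input C: C = (2.211·17.35 + 0.0612·2.4) / 2.272 = 16.94 mg/L.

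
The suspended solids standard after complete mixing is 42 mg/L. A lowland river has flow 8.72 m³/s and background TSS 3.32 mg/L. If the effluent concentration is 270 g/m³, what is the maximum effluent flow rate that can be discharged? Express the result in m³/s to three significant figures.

Mass balance at complete mixing: C_std·(Q_w + Q_r) = Q_w·C_e + Q_r·C_b.
Rearranging, Q_w = Q_r·(C_std − C_b)/(C_e − C_std) = 8.72·(42 − 3.32) / (270 − 42) = 1.479 m³/s.

1.48 m³/s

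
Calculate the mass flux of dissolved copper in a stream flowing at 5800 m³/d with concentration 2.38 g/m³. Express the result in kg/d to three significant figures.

5800 m³/d = 0.06713 m³/s.
Mass flux = Q·C = 0.06713 m³/s × 2.38 g/m³ = 0.1598 g/s.
= 0.1598 g/s × 86.4 = 13.8 kg/d.

13.8 kg/d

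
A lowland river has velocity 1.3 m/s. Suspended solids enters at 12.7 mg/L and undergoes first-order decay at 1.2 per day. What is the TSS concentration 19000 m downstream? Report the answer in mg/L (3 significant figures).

Travel time t = 19000 m / 1.3 m/s = 1.9e+04/1.3 = 1.462e+04 s = 0.1692 d.
First-order decay: C = 12.7·exp(−1.2·0.1692) = 12.7·0.8163 = 10.37 mg/L.

10.4 mg/L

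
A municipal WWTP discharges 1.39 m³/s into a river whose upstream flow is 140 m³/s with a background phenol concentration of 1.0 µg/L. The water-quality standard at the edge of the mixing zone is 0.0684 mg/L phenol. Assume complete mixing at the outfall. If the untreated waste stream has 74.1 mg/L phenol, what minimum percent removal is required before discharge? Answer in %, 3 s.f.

1.0 µg/L = 0.001 mg/L.
Mass balance: 0.0684·141.4 = 1.39·Cₑ + 140·0.001.
Cₑ = (9.671 − 0.14) / 1.39 = 6.857 mg/L.
Required removal = 1 − 6.857/74.1 = 90.75 %.

90.7 %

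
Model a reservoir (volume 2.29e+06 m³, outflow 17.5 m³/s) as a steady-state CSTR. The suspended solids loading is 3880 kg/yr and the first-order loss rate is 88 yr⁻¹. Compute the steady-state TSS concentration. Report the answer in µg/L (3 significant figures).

5.15 µg/L

Outflow Q = 17.5 m³/s × 3.156e+07 s/yr = 5.523e+08 m³/yr.
Steady-state CSTR mass balance: W = Q·C + k·V·C, so C = W/(Q + kV).
Q + kV = 5.523e+08 + 88·2.29e+06 = 7.538e+08 m³/yr.
C = 3880/7.538e+08 = 5.147e-06 kg/m³ = 0.005147 mg/L = 5.147 µg/L.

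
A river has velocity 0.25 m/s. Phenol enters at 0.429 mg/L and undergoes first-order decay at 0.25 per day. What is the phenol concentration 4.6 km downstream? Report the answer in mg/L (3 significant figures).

Travel time t = 4.6 km / 0.25 m/s = 4600/0.25 = 1.84e+04 s = 0.213 d.
First-order decay: C = 0.429·exp(−0.25·0.213) = 0.429·0.9482 = 0.4068 mg/L.

0.407 mg/L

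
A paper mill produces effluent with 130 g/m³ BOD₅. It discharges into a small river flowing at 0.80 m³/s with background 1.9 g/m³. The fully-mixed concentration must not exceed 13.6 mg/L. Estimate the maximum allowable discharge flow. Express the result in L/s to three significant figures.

Mass balance at complete mixing: C_std·(Q_w + Q_r) = Q_w·C_e + Q_r·C_b.
Rearranging, Q_w = Q_r·(C_std − C_b)/(C_e − C_std) = 0.80·(13.6 − 1.9) / (130 − 13.6) = 0.08041 m³/s.
= 80.41 L/s.

80.4 L/s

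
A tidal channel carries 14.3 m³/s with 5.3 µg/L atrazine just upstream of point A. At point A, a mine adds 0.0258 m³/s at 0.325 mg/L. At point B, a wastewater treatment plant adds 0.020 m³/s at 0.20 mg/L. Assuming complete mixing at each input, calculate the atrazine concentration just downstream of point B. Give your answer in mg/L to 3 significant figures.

0.00615 mg/L

5.3 µg/L = 0.0053 mg/L.
After input A: C = (14.3·0.0053 + 0.0258·0.325) / 14.33 = 0.005876 mg/L.
After input B: C = (14.33·0.005876 + 0.02·0.2) / 14.35 = 0.006146 mg/L.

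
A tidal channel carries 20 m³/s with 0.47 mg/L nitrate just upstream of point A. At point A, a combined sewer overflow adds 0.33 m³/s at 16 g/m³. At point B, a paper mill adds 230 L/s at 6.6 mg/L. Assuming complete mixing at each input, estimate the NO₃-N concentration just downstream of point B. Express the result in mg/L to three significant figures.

0.788 mg/L

After input A: C = (20·0.47 + 0.33·16) / 20.33 = 0.7221 mg/L.
230 L/s = 0.23 m³/s.
After input B: C = (20.33·0.7221 + 0.23·6.6) / 20.56 = 0.7878 mg/L.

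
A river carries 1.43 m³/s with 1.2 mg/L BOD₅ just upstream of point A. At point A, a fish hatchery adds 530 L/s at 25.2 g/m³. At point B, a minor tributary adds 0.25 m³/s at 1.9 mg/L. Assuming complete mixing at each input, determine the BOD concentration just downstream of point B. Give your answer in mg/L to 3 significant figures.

7.03 mg/L

530 L/s = 0.53 m³/s.
After input A: C = (1.43·1.2 + 0.53·25.2) / 1.96 = 7.69 mg/L.
After input B: C = (1.96·7.69 + 0.25·1.9) / 2.21 = 7.035 mg/L.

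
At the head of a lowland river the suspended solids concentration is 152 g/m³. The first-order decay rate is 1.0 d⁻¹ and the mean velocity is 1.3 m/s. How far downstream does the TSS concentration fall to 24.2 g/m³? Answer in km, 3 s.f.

206 km

From C = C₀·e^(−kt), t = ln(C₀/C)/k = ln(152/24.2)/1.0 = 1.838/1.0 = 1.838 d.
Distance = v·t = 1.3 m/s × 1.588e+05 s = 2.064e+05 m = 206.4 km.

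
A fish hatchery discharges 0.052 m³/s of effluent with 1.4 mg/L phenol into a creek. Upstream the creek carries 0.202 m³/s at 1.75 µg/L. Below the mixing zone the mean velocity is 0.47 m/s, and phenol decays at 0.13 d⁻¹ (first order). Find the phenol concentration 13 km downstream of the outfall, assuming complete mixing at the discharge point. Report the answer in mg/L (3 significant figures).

1.75 µg/L = 0.00175 mg/L.
After complete mixing, C₀ = (0.052·1.4 + 0.202·0.00175) / 0.254 = 0.288 mg/L.
Travel time t = 1.3e+04 m / 0.47 m/s = 2.766e+04 s = 0.3201 d.
C = 0.288·exp(−0.13·0.3201) = 0.288·0.9592 = 0.2763 mg/L.

0.276 mg/L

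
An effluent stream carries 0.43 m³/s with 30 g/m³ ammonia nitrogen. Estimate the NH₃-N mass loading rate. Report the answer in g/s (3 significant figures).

12.9 g/s

Mass flux = Q·C = 0.43 m³/s × 30 g/m³ = 12.9 g/s.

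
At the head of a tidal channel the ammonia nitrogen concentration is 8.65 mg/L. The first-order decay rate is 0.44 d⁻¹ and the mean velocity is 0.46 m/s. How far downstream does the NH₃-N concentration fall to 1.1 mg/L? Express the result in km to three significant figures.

186 km

From C = C₀·e^(−kt), t = ln(C₀/C)/k = ln(8.65/1.1)/0.44 = 2.062/0.44 = 4.687 d.
Distance = v·t = 0.46 m/s × 4.05e+05 s = 1.863e+05 m = 186.3 km.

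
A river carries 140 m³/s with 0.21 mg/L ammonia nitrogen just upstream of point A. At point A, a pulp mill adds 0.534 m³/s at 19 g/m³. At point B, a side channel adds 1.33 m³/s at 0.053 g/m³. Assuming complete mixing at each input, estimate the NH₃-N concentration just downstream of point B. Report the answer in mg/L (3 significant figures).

0.279 mg/L

After input A: C = (140·0.21 + 0.534·19) / 140.5 = 0.2814 mg/L.
After input B: C = (140.5·0.2814 + 1.33·0.053) / 141.9 = 0.2793 mg/L.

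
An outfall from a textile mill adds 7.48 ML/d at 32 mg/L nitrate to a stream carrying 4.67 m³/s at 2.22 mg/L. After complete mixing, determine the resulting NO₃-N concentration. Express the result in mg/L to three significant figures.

2.76 mg/L

7.48 ML/d = 0.08657 m³/s.
By mass balance at complete mixing, C = (0.08657·32 + 4.67·2.22) / (0.08657 + 4.67) = 13.14/4.757 = 2.762 mg/L.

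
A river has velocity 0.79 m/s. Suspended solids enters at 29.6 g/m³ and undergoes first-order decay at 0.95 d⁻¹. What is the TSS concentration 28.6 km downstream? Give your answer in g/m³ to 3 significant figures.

Travel time t = 28.6 km / 0.79 m/s = 2.86e+04/0.79 = 3.62e+04 s = 0.419 d.
First-order decay: C = 29.6·exp(−0.95·0.419) = 29.6·0.6716 = 19.88 g/m³.

19.9 g/m³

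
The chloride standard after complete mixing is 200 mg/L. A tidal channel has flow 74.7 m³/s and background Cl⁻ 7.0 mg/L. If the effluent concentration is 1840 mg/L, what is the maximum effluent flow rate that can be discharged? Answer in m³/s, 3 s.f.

8.79 m³/s

Mass balance at complete mixing: C_std·(Q_w + Q_r) = Q_w·C_e + Q_r·C_b.
Rearranging, Q_w = Q_r·(C_std − C_b)/(C_e − C_std) = 74.7·(200 − 7) / (1840 − 200) = 8.791 m³/s.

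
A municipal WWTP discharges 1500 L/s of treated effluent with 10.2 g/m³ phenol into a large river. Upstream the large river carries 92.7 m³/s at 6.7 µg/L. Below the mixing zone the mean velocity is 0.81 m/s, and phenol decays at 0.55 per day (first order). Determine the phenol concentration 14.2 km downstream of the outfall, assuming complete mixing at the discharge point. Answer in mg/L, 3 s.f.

1500 L/s = 1.5 m³/s.
6.7 µg/L = 0.0067 mg/L.
After complete mixing, C₀ = (1.5·10.2 + 92.7·0.0067) / 94.2 = 0.169 mg/L.
Travel time t = 1.42e+04 m / 0.81 m/s = 1.753e+04 s = 0.2029 d.
C = 0.169·exp(−0.55·0.2029) = 0.169·0.8944 = 0.1512 mg/L.

0.151 mg/L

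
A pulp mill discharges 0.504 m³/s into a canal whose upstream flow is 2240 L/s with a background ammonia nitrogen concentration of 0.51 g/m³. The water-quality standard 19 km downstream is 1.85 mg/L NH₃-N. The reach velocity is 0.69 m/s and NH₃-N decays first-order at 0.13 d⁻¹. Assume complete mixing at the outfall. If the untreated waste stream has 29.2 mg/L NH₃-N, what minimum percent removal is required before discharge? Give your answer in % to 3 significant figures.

2240 L/s = 2.24 m³/s.
Travel time to the compliance point: t = 1.9e+04/0.69 = 2.754e+04 s = 0.3187 d; decay factor exp(−0.13·0.3187) = 0.9594.
So the concentration just after mixing may be at most 1.85/0.9594 = 1.928 mg/L.
Mass balance: 1.928·2.744 = 0.504·Cₑ + 2.24·0.51.
Cₑ = (5.291 − 1.142) / 0.504 = 8.232 mg/L.
Required removal = 1 − 8.232/29.2 = 71.81 %.

71.8 %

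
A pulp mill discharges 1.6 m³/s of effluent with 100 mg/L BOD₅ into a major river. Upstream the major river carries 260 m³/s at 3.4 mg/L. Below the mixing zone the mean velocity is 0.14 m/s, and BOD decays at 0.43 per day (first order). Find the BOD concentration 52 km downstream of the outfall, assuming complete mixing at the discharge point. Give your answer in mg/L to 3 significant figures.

After complete mixing, C₀ = (1.6·100 + 260·3.4) / 261.6 = 3.991 mg/L.
Travel time t = 5.2e+04 m / 0.14 m/s = 3.714e+05 s = 4.299 d.
C = 3.991·exp(−0.43·4.299) = 3.991·0.1575 = 0.6284 mg/L.

0.628 mg/L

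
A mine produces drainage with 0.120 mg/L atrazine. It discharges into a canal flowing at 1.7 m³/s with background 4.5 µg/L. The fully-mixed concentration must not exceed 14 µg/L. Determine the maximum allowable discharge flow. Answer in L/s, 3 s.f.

152 L/s

4.5 µg/L = 0.0045 mg/L.
14 µg/L = 0.014 mg/L.
Mass balance at complete mixing: C_std·(Q_w + Q_r) = Q_w·C_e + Q_r·C_b.
Rearranging, Q_w = Q_r·(C_std − C_b)/(C_e − C_std) = 1.7·(0.014 − 0.0045) / (0.12 − 0.014) = 0.1524 m³/s.
= 152.4 L/s.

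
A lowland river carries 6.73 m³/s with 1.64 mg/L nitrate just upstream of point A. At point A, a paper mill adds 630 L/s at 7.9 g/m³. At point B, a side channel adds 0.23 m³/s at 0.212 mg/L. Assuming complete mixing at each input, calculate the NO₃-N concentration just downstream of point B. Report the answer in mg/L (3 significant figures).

630 L/s = 0.63 m³/s.
After input A: C = (6.73·1.64 + 0.63·7.9) / 7.36 = 2.176 mg/L.
After input B: C = (7.36·2.176 + 0.23·0.212) / 7.59 = 2.116 mg/L.

2.12 mg/L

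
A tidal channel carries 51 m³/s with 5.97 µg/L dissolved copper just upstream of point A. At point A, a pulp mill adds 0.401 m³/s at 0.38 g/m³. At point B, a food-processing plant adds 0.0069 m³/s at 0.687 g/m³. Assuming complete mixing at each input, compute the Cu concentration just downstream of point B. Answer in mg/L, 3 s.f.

5.97 µg/L = 0.00597 mg/L.
After input A: C = (51·0.00597 + 0.401·0.38) / 51.4 = 0.008888 mg/L.
After input B: C = (51.4·0.008888 + 0.0069·0.687) / 51.41 = 0.008979 mg/L.

0.00898 mg/L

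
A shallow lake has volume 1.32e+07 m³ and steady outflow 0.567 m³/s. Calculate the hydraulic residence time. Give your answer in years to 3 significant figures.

Q = 0.567 m³/s × 3.156e+07 s/yr = 1.789e+07 m³/yr.
Hydraulic residence time τ = V/Q = 1.32e+07/1.789e+07 = 0.7377 yr.

0.738 yr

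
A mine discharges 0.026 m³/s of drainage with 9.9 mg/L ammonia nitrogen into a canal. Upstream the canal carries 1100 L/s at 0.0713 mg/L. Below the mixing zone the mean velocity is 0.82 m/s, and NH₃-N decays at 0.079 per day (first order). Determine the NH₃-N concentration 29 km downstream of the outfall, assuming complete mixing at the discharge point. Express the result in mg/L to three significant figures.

0.289 mg/L

1100 L/s = 1.1 m³/s.
After complete mixing, C₀ = (0.026·9.9 + 1.1·0.0713) / 1.126 = 0.2983 mg/L.
Travel time t = 2.9e+04 m / 0.82 m/s = 3.537e+04 s = 0.4093 d.
C = 0.2983·exp(−0.079·0.4093) = 0.2983·0.9682 = 0.2888 mg/L.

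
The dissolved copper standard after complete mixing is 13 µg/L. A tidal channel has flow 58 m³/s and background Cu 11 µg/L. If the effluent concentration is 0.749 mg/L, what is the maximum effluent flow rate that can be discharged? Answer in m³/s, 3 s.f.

11 µg/L = 0.011 mg/L.
13 µg/L = 0.013 mg/L.
Mass balance at complete mixing: C_std·(Q_w + Q_r) = Q_w·C_e + Q_r·C_b.
Rearranging, Q_w = Q_r·(C_std − C_b)/(C_e − C_std) = 58·(0.013 − 0.011) / (0.749 − 0.013) = 0.1576 m³/s.

0.158 m³/s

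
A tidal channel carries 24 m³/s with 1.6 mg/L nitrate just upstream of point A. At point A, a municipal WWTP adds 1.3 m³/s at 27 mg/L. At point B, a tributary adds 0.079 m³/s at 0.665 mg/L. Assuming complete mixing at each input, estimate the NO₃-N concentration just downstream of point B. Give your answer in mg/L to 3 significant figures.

After input A: C = (24·1.6 + 1.3·27) / 25.3 = 2.905 mg/L.
After input B: C = (25.3·2.905 + 0.079·0.665) / 25.38 = 2.898 mg/L.

2.90 mg/L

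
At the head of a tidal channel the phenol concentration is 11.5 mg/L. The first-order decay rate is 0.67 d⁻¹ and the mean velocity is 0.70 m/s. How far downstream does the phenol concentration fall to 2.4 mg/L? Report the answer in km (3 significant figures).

141 km

From C = C₀·e^(−kt), t = ln(C₀/C)/k = ln(11.5/2.4)/0.67 = 1.567/0.67 = 2.339 d.
Distance = v·t = 0.70 m/s × 2.021e+05 s = 1.414e+05 m = 141.4 km.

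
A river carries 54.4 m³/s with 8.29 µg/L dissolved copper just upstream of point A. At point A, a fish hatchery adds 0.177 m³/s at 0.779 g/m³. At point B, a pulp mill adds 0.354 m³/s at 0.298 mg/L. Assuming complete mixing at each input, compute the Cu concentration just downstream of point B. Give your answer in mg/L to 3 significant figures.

8.29 µg/L = 0.00829 mg/L.
After input A: C = (54.4·0.00829 + 0.177·0.779) / 54.58 = 0.01079 mg/L.
After input B: C = (54.58·0.01079 + 0.354·0.298) / 54.93 = 0.01264 mg/L.

0.0126 mg/L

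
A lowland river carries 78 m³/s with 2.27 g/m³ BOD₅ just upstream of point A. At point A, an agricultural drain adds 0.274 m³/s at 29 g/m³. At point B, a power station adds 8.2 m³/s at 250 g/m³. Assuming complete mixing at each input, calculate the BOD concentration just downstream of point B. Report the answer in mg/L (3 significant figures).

25.8 mg/L

After input A: C = (78·2.27 + 0.274·29) / 78.27 = 2.364 mg/L.
After input B: C = (78.27·2.364 + 8.2·250) / 86.47 = 25.85 mg/L.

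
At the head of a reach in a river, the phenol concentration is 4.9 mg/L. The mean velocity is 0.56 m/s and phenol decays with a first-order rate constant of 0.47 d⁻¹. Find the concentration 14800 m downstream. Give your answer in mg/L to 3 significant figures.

4.24 mg/L

Travel time t = 14800 m / 0.56 m/s = 1.48e+04/0.56 = 2.643e+04 s = 0.3059 d.
First-order decay: C = 4.9·exp(−0.47·0.3059) = 4.9·0.8661 = 4.244 mg/L.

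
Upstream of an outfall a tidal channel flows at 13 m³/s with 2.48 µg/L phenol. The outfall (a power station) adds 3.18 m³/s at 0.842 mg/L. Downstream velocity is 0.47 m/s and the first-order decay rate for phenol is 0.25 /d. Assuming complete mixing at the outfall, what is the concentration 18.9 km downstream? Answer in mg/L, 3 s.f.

2.48 µg/L = 0.00248 mg/L.
After complete mixing, C₀ = (3.18·0.842 + 13·0.00248) / 16.18 = 0.1675 mg/L.
Travel time t = 1.89e+04 m / 0.47 m/s = 4.021e+04 s = 0.4654 d.
C = 0.1675·exp(−0.25·0.4654) = 0.1675·0.8902 = 0.1491 mg/L.

0.149 mg/L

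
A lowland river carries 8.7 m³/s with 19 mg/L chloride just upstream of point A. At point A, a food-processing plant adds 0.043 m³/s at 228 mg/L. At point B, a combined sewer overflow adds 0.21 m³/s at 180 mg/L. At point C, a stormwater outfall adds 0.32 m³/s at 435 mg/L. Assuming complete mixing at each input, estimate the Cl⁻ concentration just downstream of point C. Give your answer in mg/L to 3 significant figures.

38.0 mg/L

After input A: C = (8.7·19 + 0.043·228) / 8.743 = 20.03 mg/L.
After input B: C = (8.743·20.03 + 0.21·180) / 8.953 = 23.78 mg/L.
After input C: C = (8.953·23.78 + 0.32·435) / 9.273 = 37.97 mg/L.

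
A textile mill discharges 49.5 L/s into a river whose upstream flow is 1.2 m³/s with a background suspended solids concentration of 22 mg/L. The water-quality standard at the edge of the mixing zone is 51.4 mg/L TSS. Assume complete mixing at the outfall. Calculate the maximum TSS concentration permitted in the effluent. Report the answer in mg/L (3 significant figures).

49.5 L/s = 0.0495 m³/s.
Mass balance: 51.4·1.25 = 0.0495·Cₑ + 1.2·22.
Cₑ = (64.22 − 26.4) / 0.0495 = 764.1 mg/L.

764 mg/L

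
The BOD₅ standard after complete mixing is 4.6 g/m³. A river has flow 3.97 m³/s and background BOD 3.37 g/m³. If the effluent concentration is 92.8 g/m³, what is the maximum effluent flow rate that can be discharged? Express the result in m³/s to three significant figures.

0.0554 m³/s

Mass balance at complete mixing: C_std·(Q_w + Q_r) = Q_w·C_e + Q_r·C_b.
Rearranging, Q_w = Q_r·(C_std − C_b)/(C_e − C_std) = 3.97·(4.6 − 3.37) / (92.8 − 4.6) = 0.05536 m³/s.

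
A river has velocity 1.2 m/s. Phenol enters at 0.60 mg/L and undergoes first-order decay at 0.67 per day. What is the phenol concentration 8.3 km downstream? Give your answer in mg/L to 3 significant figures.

Travel time t = 8.3 km / 1.2 m/s = 8300/1.2 = 6917 s = 0.08005 d.
First-order decay: C = 0.60·exp(−0.67·0.08005) = 0.60·0.9478 = 0.5687 mg/L.

0.569 mg/L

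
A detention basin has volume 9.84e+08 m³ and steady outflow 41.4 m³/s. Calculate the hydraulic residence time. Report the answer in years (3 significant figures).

Q = 41.4 m³/s × 3.156e+07 s/yr = 1.306e+09 m³/yr.
Hydraulic residence time τ = V/Q = 9.84e+08/1.306e+09 = 0.7532 yr.

0.753 yr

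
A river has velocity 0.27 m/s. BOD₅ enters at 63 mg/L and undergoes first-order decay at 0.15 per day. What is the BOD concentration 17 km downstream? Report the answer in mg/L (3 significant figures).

Travel time t = 17 km / 0.27 m/s = 1.7e+04/0.27 = 6.296e+04 s = 0.7287 d.
First-order decay: C = 63·exp(−0.15·0.7287) = 63·0.8965 = 56.48 mg/L.

56.5 mg/L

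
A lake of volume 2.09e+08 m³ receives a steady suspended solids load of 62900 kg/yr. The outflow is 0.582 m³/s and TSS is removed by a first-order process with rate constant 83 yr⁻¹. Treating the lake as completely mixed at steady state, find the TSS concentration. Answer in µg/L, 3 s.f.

3.62 µg/L

Outflow Q = 0.582 m³/s × 3.156e+07 s/yr = 1.837e+07 m³/yr.
Steady-state CSTR mass balance: W = Q·C + k·V·C, so C = W/(Q + kV).
Q + kV = 1.837e+07 + 83·2.09e+08 = 1.737e+10 m³/yr.
C = 62900/1.737e+10 = 3.622e-06 kg/m³ = 0.003622 mg/L = 3.622 µg/L.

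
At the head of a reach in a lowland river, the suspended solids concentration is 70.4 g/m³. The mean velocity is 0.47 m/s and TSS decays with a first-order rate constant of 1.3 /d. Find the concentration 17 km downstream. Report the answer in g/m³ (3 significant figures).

Travel time t = 17 km / 0.47 m/s = 1.7e+04/0.47 = 3.617e+04 s = 0.4186 d.
First-order decay: C = 70.4·exp(−1.3·0.4186) = 70.4·0.5803 = 40.85 g/m³.

40.9 g/m³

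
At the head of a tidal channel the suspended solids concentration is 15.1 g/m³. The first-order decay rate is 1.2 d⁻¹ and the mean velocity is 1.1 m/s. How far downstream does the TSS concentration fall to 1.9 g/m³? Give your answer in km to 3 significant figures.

From C = C₀·e^(−kt), t = ln(C₀/C)/k = ln(15.1/1.9)/1.2 = 2.073/1.2 = 1.727 d.
Distance = v·t = 1.1 m/s × 1.492e+05 s = 1.642e+05 m = 164.2 km.

164 km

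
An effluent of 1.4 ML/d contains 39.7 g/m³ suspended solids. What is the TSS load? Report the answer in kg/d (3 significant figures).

1.4 ML/d = 0.0162 m³/s.
Mass flux = Q·C = 0.0162 m³/s × 39.7 g/m³ = 0.6433 g/s.
= 0.6433 g/s × 86.4 = 55.58 kg/d.

55.6 kg/d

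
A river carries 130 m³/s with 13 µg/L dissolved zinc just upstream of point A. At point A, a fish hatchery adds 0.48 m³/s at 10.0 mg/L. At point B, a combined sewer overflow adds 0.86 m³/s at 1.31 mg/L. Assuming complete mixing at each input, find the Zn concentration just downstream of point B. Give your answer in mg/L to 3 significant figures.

13 µg/L = 0.013 mg/L.
After input A: C = (130·0.013 + 0.48·10) / 130.5 = 0.04974 mg/L.
After input B: C = (130.5·0.04974 + 0.86·1.31) / 131.3 = 0.05799 mg/L.

0.0580 mg/L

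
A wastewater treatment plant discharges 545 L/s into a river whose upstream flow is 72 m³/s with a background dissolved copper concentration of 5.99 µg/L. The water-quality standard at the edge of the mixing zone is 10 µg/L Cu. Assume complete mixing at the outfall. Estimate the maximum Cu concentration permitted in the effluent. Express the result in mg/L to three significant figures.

0.540 mg/L

545 L/s = 0.545 m³/s.
5.99 µg/L = 0.00599 mg/L.
10 µg/L = 0.01 mg/L.
Mass balance: 0.01·72.55 = 0.545·Cₑ + 72·0.00599.
Cₑ = (0.7255 − 0.4313) / 0.545 = 0.5398 mg/L.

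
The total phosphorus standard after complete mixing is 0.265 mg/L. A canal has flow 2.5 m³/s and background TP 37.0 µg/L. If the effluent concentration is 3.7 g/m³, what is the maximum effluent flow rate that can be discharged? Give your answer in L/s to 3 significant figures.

37.0 µg/L = 0.037 mg/L.
Mass balance at complete mixing: C_std·(Q_w + Q_r) = Q_w·C_e + Q_r·C_b.
Rearranging, Q_w = Q_r·(C_std − C_b)/(C_e − C_std) = 2.5·(0.265 − 0.037) / (3.7 − 0.265) = 0.1659 m³/s.
= 165.9 L/s.

166 L/s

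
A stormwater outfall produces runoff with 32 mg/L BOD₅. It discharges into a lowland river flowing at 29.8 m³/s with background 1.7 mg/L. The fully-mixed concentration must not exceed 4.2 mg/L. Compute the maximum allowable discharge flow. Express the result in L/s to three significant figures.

Mass balance at complete mixing: C_std·(Q_w + Q_r) = Q_w·C_e + Q_r·C_b.
Rearranging, Q_w = Q_r·(C_std − C_b)/(C_e − C_std) = 29.8·(4.2 − 1.7) / (32 − 4.2) = 2.68 m³/s.
= 2680 L/s.

2680 L/s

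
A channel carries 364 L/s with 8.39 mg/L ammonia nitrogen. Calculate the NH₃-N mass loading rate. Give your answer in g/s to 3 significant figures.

3.05 g/s

364 L/s = 0.364 m³/s.
Mass flux = Q·C = 0.364 m³/s × 8.39 g/m³ = 3.054 g/s.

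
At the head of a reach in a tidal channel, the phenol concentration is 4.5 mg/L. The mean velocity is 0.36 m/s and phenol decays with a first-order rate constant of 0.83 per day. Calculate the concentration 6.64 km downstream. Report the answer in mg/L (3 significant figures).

Travel time t = 6.64 km / 0.36 m/s = 6640/0.36 = 1.844e+04 s = 0.2135 d.
First-order decay: C = 4.5·exp(−0.83·0.2135) = 4.5·0.8376 = 3.769 mg/L.

3.77 mg/L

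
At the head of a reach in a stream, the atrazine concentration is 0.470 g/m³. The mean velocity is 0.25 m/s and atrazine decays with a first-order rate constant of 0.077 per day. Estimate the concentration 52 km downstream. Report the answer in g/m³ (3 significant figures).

Travel time t = 52 km / 0.25 m/s = 5.2e+04/0.25 = 2.08e+05 s = 2.407 d.
First-order decay: C = 0.470·exp(−0.077·2.407) = 0.470·0.8308 = 0.3905 g/m³.

0.390 g/m³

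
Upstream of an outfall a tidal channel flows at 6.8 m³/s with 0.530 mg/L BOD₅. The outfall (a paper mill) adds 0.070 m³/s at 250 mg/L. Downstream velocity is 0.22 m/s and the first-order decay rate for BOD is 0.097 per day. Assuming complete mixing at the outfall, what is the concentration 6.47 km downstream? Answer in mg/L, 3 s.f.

After complete mixing, C₀ = (0.07·250 + 6.8·0.53) / 6.87 = 3.072 mg/L.
Travel time t = 6470 m / 0.22 m/s = 2.941e+04 s = 0.3404 d.
C = 3.072·exp(−0.097·0.3404) = 3.072·0.9675 = 2.972 mg/L.

2.97 mg/L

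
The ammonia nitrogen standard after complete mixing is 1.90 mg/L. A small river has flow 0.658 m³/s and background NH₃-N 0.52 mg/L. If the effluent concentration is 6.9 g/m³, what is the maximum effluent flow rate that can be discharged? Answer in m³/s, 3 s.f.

0.182 m³/s

Mass balance at complete mixing: C_std·(Q_w + Q_r) = Q_w·C_e + Q_r·C_b.
Rearranging, Q_w = Q_r·(C_std − C_b)/(C_e − C_std) = 0.658·(1.9 − 0.52) / (6.9 − 1.9) = 0.1816 m³/s.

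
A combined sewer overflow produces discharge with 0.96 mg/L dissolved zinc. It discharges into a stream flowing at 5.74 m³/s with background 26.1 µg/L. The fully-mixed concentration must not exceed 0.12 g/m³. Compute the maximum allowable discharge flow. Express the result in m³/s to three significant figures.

0.642 m³/s

26.1 µg/L = 0.0261 mg/L.
Mass balance at complete mixing: C_std·(Q_w + Q_r) = Q_w·C_e + Q_r·C_b.
Rearranging, Q_w = Q_r·(C_std − C_b)/(C_e − C_std) = 5.74·(0.12 − 0.0261) / (0.96 − 0.12) = 0.6416 m³/s.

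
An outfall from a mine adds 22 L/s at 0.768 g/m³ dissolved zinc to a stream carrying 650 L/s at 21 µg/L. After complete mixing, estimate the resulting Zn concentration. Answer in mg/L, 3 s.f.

22 L/s = 0.022 m³/s.
650 L/s = 0.65 m³/s.
21 µg/L = 0.021 mg/L.
Flow-weighted mixing gives C = (0.022·0.768 + 0.65·0.021) / (0.022 + 0.65) = 0.03055/0.672 = 0.04546 mg/L.

0.0455 mg/L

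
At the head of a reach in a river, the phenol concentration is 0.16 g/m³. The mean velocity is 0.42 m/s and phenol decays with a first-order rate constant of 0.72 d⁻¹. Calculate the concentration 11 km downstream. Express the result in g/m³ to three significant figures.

Travel time t = 11 km / 0.42 m/s = 1.1e+04/0.42 = 2.619e+04 s = 0.3031 d.
First-order decay: C = 0.16·exp(−0.72·0.3031) = 0.16·0.8039 = 0.1286 g/m³.

0.129 g/m³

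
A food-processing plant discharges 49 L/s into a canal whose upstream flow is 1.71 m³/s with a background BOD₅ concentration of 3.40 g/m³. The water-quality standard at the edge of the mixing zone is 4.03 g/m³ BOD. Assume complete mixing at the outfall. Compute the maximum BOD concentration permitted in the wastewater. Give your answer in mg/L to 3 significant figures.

49 L/s = 0.049 m³/s.
Mass balance: 4.03·1.759 = 0.049·Cₑ + 1.71·3.4.
Cₑ = (7.089 − 5.814) / 0.049 = 26.02 mg/L.

26.0 mg/L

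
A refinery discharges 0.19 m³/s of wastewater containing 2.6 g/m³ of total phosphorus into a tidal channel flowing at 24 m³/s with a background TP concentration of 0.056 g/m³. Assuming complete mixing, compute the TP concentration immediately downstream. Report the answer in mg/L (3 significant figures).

By mass balance at complete mixing, C = (0.19·2.6 + 24·0.056) / (0.19 + 24) = 1.838/24.19 = 0.07598 mg/L.

0.0760 mg/L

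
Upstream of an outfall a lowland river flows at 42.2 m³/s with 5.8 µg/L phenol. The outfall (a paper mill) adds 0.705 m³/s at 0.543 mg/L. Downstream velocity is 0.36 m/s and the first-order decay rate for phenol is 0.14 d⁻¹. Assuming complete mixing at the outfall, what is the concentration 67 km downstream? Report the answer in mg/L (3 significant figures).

5.8 µg/L = 0.0058 mg/L.
After complete mixing, C₀ = (0.705·0.543 + 42.2·0.0058) / 42.91 = 0.01463 mg/L.
Travel time t = 6.7e+04 m / 0.36 m/s = 1.861e+05 s = 2.154 d.
C = 0.01463·exp(−0.14·2.154) = 0.01463·0.7397 = 0.01082 mg/L.

0.0108 mg/L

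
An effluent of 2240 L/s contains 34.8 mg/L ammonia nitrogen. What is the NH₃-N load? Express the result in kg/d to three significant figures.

6740 kg/d

2240 L/s = 2.24 m³/s.
Mass flux = Q·C = 2.24 m³/s × 34.8 g/m³ = 77.95 g/s.
= 77.95 g/s × 86.4 = 6735 kg/d.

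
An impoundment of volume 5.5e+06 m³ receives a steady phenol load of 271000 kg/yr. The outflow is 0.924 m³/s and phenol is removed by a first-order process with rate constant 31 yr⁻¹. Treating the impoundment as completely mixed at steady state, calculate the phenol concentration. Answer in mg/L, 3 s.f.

1.36 mg/L

Outflow Q = 0.924 m³/s × 3.156e+07 s/yr = 2.916e+07 m³/yr.
Steady-state CSTR mass balance: W = Q·C + k·V·C, so C = W/(Q + kV).
Q + kV = 2.916e+07 + 31·5.5e+06 = 1.997e+08 m³/yr.
C = 271000/1.997e+08 = 0.001357 kg/m³ = 1.357 mg/L.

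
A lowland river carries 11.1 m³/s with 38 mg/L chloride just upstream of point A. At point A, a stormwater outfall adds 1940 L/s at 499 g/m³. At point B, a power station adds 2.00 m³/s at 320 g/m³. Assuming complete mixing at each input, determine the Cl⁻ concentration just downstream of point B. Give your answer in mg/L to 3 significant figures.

1940 L/s = 1.94 m³/s.
After input A: C = (11.1·38 + 1.94·499) / 13.04 = 106.6 mg/L.
After input B: C = (13.04·106.6 + 2·320) / 15.04 = 135 mg/L.

135 mg/L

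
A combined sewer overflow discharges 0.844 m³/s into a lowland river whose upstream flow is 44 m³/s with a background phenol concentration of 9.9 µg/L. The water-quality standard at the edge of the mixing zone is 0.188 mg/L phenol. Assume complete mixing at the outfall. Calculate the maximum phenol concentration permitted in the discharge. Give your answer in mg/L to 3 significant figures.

9.9 µg/L = 0.0099 mg/L.
Mass balance: 0.188·44.84 = 0.844·Cₑ + 44·0.0099.
Cₑ = (8.431 − 0.4356) / 0.844 = 9.473 mg/L.

9.47 mg/L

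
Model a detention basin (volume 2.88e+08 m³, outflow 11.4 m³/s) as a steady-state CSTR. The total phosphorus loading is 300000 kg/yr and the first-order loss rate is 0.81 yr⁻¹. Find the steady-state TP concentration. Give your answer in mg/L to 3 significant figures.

0.506 mg/L

Outflow Q = 11.4 m³/s × 3.156e+07 s/yr = 3.598e+08 m³/yr.
Steady-state CSTR mass balance: W = Q·C + k·V·C, so C = W/(Q + kV).
Q + kV = 3.598e+08 + 0.81·2.88e+08 = 5.93e+08 m³/yr.
C = 300000/5.93e+08 = 0.0005059 kg/m³ = 0.5059 mg/L.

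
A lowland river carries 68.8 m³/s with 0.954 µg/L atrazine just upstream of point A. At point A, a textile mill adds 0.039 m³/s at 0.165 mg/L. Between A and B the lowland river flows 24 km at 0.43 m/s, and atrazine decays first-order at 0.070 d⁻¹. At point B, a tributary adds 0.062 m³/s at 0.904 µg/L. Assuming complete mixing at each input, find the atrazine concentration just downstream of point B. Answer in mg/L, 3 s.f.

0.954 µg/L = 0.000954 mg/L.
After input A: C = (68.8·0.000954 + 0.039·0.165) / 68.84 = 0.001047 mg/L.
Over the 24 km reach to input B (t = 5.581e+04 s = 0.646 d), decay gives C = 0.001047·exp(−0.070·0.646) = 0.001001 mg/L.
0.904 µg/L = 0.000904 mg/L.
After input B: C = (68.84·0.001001 + 0.062·0.000904) / 68.9 = 0.001001 mg/L.

0.00100 mg/L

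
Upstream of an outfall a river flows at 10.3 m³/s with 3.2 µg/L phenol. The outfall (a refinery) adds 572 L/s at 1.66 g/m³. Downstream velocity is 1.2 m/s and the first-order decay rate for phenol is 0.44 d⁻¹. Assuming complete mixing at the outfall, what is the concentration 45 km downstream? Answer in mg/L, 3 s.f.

572 L/s = 0.572 m³/s.
3.2 µg/L = 0.0032 mg/L.
After complete mixing, C₀ = (0.572·1.66 + 10.3·0.0032) / 10.87 = 0.09037 mg/L.
Travel time t = 4.5e+04 m / 1.2 m/s = 3.75e+04 s = 0.434 d.
C = 0.09037·exp(−0.44·0.434) = 0.09037·0.8262 = 0.07466 mg/L.

0.0747 mg/L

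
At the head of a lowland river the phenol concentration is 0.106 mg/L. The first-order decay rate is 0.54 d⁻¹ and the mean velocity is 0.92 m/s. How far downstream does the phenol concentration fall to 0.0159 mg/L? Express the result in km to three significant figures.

279 km

From C = C₀·e^(−kt), t = ln(C₀/C)/k = ln(0.106/0.0159)/0.54 = 1.897/0.54 = 3.513 d.
Distance = v·t = 0.92 m/s × 3.035e+05 s = 2.793e+05 m = 279.3 km.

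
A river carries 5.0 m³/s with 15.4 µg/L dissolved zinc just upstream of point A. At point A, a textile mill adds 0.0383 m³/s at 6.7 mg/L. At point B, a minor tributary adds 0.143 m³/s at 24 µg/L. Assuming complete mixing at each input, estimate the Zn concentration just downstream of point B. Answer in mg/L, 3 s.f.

15.4 µg/L = 0.0154 mg/L.
After input A: C = (5·0.0154 + 0.0383·6.7) / 5.038 = 0.06621 mg/L.
24 µg/L = 0.024 mg/L.
After input B: C = (5.038·0.06621 + 0.143·0.024) / 5.181 = 0.06505 mg/L.

0.0650 mg/L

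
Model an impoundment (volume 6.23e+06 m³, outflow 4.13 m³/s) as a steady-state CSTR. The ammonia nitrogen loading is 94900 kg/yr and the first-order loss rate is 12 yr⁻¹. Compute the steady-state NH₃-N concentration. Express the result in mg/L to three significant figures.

0.463 mg/L

Outflow Q = 4.13 m³/s × 3.156e+07 s/yr = 1.303e+08 m³/yr.
Steady-state CSTR mass balance: W = Q·C + k·V·C, so C = W/(Q + kV).
Q + kV = 1.303e+08 + 12·6.23e+06 = 2.051e+08 m³/yr.
C = 94900/2.051e+08 = 0.0004627 kg/m³ = 0.4627 mg/L.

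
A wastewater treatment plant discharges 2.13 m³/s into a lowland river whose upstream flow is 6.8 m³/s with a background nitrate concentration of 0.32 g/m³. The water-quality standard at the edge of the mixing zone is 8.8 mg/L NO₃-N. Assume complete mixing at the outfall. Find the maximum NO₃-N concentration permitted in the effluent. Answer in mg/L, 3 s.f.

35.9 mg/L

Mass balance: 8.8·8.93 = 2.13·Cₑ + 6.8·0.32.
Cₑ = (78.58 − 2.176) / 2.13 = 35.87 mg/L.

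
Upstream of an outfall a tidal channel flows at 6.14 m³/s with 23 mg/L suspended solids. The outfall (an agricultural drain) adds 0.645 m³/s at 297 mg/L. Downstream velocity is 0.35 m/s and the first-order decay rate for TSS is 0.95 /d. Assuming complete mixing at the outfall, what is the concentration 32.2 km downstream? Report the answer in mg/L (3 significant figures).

After complete mixing, C₀ = (0.645·297 + 6.14·23) / 6.785 = 49.05 mg/L.
Travel time t = 3.22e+04 m / 0.35 m/s = 9.2e+04 s = 1.065 d.
C = 49.05·exp(−0.95·1.065) = 49.05·0.3636 = 17.84 mg/L.

17.8 mg/L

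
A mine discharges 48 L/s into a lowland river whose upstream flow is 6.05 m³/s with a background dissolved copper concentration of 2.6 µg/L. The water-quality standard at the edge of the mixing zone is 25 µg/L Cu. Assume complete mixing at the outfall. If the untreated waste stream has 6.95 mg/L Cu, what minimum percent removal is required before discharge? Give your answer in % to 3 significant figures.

48 L/s = 0.048 m³/s.
2.6 µg/L = 0.0026 mg/L.
25 µg/L = 0.025 mg/L.
Mass balance: 0.025·6.098 = 0.048·Cₑ + 6.05·0.0026.
Cₑ = (0.1525 − 0.01573) / 0.048 = 2.848 mg/L.
Required removal = 1 − 2.848/6.95 = 59.02 %.

59.0 %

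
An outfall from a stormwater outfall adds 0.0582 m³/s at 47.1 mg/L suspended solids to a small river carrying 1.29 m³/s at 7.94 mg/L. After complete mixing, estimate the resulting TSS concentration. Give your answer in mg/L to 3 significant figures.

Conservation of mass across the mixing zone: C = (0.0582·47.1 + 1.29·7.94) / (0.0582 + 1.29) = 12.98/1.348 = 9.63 mg/L.

9.63 mg/L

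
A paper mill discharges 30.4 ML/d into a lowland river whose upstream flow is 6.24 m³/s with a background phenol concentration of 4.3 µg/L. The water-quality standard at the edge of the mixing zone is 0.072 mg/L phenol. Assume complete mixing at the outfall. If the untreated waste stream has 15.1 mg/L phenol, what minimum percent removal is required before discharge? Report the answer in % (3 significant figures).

91.6 %

30.4 ML/d = 0.3519 m³/s.
4.3 µg/L = 0.0043 mg/L.
Mass balance: 0.072·6.592 = 0.3519·Cₑ + 6.24·0.0043.
Cₑ = (0.4746 − 0.02683) / 0.3519 = 1.273 mg/L.
Required removal = 1 − 1.273/15.1 = 91.57 %.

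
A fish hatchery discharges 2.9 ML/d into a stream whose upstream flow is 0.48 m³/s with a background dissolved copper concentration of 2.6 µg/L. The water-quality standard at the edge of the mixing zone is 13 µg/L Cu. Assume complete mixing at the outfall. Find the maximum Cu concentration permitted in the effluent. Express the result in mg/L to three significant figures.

0.162 mg/L

2.9 ML/d = 0.03356 m³/s.
2.6 µg/L = 0.0026 mg/L.
13 µg/L = 0.013 mg/L.
Mass balance: 0.013·0.5136 = 0.03356·Cₑ + 0.48·0.0026.
Cₑ = (0.006676 − 0.001248) / 0.03356 = 0.1617 mg/L.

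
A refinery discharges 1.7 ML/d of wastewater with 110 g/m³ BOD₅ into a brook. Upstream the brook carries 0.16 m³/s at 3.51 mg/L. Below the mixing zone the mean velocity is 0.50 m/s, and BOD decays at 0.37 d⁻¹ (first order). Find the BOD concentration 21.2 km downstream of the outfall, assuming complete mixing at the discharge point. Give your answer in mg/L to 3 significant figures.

1.7 ML/d = 0.01968 m³/s.
After complete mixing, C₀ = (0.01968·110 + 0.16·3.51) / 0.1797 = 15.17 mg/L.
Travel time t = 2.12e+04 m / 0.50 m/s = 4.24e+04 s = 0.4907 d.
C = 15.17·exp(−0.37·0.4907) = 15.17·0.834 = 12.65 mg/L.

12.7 mg/L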